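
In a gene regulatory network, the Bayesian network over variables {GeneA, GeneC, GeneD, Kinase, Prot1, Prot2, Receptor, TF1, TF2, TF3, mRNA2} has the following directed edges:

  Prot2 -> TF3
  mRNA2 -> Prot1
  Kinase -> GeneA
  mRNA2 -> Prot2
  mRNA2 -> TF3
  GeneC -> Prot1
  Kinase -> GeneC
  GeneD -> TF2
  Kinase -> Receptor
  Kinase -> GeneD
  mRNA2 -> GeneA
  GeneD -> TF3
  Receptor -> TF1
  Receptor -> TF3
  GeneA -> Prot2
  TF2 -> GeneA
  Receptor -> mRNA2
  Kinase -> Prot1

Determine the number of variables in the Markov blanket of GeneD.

6

Parents of GeneD: Kinase.
GeneD has children TF2, TF3.
Other parents of GeneD's children:
  TF2: —
  TF3: Prot2, Receptor, mRNA2
MB(GeneD) = {Kinase, Prot2, Receptor, TF2, TF3, mRNA2}, which has 6 nodes.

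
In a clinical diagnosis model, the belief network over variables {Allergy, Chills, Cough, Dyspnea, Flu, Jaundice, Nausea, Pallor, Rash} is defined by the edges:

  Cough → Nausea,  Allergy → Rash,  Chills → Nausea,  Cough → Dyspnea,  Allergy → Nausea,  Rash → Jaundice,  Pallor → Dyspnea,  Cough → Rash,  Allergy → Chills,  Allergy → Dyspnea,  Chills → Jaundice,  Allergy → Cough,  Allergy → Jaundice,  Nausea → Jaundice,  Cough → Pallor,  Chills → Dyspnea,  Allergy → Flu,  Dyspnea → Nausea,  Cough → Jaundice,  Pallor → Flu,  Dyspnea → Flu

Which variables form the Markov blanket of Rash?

Children of Rash: Jaundice.
Rash has parents Allergy, Cough.
Parents of each child, excluding Rash:
  Jaundice also has parents Allergy, Chills, Cough, Nausea.
So the Markov blanket of Rash is {Allergy, Chills, Cough, Jaundice, Nausea}.

{Allergy, Chills, Cough, Jaundice, Nausea}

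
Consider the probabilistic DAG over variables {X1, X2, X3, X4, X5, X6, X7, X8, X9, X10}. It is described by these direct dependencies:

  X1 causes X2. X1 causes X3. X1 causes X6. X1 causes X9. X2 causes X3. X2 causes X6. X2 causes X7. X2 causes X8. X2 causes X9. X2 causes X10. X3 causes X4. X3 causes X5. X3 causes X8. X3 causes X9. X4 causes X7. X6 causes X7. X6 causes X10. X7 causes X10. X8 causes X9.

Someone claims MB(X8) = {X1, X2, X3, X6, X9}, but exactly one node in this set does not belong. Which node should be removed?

X6

X8's children: X9.
X8's parents: X2, X3.
For each child, the remaining parents (spouses of X8):
  parents(X9) \ {X8} = {X1, X2, X3}.
MB(X8) = {X1, X2, X3, X9}.
X6 is neither a parent, child, nor co-parent of X8, so it does not belong.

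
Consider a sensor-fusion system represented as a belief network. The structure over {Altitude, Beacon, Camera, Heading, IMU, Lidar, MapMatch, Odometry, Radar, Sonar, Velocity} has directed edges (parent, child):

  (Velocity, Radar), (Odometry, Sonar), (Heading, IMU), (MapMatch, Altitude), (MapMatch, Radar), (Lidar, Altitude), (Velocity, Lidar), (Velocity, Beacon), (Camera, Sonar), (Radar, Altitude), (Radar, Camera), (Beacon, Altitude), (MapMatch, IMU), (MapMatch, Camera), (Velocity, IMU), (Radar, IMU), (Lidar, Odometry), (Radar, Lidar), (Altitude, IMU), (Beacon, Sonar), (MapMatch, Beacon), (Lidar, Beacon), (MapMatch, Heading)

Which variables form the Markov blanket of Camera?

Camera's children: Sonar.
Pa(Camera) = {MapMatch, Radar}.
Co-parents of Camera (other parents of its children):
  parents(Sonar) \ {Camera} = {Beacon, Odometry}.
So the Markov blanket of Camera is {Beacon, MapMatch, Odometry, Radar, Sonar}.

{Beacon, MapMatch, Odometry, Radar, Sonar}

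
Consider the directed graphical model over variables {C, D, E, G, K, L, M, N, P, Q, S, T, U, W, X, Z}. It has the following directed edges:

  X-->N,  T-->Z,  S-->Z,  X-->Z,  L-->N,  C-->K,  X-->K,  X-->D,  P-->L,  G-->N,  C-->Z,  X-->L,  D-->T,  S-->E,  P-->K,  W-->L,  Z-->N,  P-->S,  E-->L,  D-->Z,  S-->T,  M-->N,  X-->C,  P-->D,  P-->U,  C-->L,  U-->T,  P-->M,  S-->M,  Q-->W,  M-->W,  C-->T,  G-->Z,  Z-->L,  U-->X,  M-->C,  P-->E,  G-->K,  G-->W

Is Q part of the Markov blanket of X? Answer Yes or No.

X has parent U.
X has children C, D, K, L, N, Z.
Co-parents of X (other parents of its children):
  D: P
  C: M
  K: C, G, P
  Z: C, D, G, S, T
  L: C, E, P, W, Z
  N: G, L, M, Z
MB(X) = {C, D, E, G, K, L, M, N, P, S, T, U, W, Z}; Q is not in this set.

No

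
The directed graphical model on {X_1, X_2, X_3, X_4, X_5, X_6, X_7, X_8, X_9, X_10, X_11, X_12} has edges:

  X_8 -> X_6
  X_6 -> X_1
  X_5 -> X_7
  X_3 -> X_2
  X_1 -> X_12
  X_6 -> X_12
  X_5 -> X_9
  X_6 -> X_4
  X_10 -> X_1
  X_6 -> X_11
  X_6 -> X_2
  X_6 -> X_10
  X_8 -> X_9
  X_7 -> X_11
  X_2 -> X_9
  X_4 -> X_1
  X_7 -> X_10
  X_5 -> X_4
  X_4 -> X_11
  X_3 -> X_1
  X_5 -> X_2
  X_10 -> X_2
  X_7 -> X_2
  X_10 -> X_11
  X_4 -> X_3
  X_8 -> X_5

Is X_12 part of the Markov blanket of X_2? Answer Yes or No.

No

X_2's children: X_9.
X_2 has parents X_3, X_5, X_6, X_7, X_10.
Co-parents of X_2 (other parents of its children):
  parents(X_9) \ {X_2} = {X_5, X_8}.
MB(X_2) = {X_3, X_5, X_6, X_7, X_8, X_9, X_10}; X_12 is not in this set.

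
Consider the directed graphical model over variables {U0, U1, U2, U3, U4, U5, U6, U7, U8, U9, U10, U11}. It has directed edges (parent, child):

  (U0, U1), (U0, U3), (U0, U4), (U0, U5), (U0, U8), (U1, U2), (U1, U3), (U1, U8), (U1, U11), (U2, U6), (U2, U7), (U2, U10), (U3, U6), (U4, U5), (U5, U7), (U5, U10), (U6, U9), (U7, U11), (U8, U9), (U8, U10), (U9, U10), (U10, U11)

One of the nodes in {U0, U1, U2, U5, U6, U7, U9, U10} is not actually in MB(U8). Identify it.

Pa(U8) = {U0, U1}.
U8 has children U9, U10.
Other parents of U8's children:
  U9's other parent is U6.
  U10's other parents are U2, U5, U9.
MB(U8) = {U0, U1, U2, U5, U6, U9, U10}.
U7 is neither a parent, child, nor co-parent of U8, so it does not belong.

U7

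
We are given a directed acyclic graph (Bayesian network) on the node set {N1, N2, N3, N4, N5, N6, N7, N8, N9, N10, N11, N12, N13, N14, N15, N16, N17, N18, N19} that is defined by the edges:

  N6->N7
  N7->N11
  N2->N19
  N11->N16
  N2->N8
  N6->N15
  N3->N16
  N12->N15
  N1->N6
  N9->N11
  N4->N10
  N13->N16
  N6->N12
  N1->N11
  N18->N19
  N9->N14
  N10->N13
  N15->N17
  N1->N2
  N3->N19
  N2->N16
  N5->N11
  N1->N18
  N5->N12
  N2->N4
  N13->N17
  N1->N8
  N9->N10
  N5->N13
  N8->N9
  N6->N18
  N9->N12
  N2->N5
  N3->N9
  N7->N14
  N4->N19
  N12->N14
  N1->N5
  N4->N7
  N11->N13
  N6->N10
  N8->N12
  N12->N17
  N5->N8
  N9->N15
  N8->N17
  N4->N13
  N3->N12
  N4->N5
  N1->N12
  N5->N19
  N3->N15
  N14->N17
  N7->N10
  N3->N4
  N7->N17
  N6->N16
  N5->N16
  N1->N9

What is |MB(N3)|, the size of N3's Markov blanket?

14

Ch(N3) = {N4, N9, N12, N15, N16, N19}.
N3 has no parents.
For each child, the remaining parents (spouses of N3):
  N4's other parent is N2.
  N9's other parents are N1, N8.
  N12's other parents are N1, N5, N6, N8, N9.
  N15's other parents are N6, N9, N12.
  N16's other parents are N2, N5, N6, N11, N13.
  N19's other parents are N2, N4, N5, N18.
MB(N3) = {N1, N2, N4, N5, N6, N8, N9, N11, N12, N13, N15, N16, N18, N19}, which has 14 nodes.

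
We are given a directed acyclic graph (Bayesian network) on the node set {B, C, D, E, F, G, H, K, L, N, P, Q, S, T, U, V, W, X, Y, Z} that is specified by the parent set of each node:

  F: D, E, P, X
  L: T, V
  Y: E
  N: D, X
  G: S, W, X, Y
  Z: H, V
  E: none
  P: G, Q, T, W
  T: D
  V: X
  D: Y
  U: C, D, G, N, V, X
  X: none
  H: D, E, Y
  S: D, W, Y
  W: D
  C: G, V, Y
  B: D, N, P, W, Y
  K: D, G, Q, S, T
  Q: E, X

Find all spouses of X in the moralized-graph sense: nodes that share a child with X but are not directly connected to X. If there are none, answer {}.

{C, D, E, P, S, W, Y}

Children of X: F, G, N, Q, U, V.
  parents(Q) \ {X} = {E}.
  V has no other parent.
  G's other parents are S, W, Y.
  N's other parent is D.
  parents(F) \ {X} = {D, E, P}.
  U also has parents C, D, G, N, V.
Excluding nodes already adjacent to X (F, G, N, Q, U, V), the co-parent-only contribution is {C, D, E, P, S, W, Y}.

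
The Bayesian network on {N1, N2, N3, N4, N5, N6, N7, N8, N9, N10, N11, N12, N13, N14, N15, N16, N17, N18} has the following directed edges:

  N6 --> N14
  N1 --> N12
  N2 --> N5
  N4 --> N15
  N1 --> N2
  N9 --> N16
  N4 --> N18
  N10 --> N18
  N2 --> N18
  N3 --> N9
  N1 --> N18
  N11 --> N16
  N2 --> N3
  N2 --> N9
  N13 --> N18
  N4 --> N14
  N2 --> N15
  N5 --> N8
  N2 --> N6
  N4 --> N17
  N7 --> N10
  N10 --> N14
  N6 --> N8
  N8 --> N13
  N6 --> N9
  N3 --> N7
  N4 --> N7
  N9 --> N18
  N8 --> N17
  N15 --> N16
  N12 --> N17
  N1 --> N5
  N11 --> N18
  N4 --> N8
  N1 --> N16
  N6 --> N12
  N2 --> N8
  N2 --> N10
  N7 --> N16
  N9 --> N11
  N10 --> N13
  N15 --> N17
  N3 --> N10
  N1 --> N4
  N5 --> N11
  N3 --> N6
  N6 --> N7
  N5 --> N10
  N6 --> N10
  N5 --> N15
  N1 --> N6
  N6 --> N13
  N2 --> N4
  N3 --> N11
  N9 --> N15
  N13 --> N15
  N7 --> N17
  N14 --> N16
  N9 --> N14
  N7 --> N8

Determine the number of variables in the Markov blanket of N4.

N4's children: N7, N8, N14, N15, N17, N18.
N4's parents: N1, N2.
Other parents of N4's children:
  N7 also has parents N3, N6.
  N8 also has parents N2, N5, N6, N7.
  N14's other parents are N6, N9, N10.
  N15's other parents are N2, N5, N9, N13.
  N17 also has parents N7, N8, N12, N15.
  N18's other parents are N1, N2, N9, N10, N11, N13.
MB(N4) = {N1, N2, N3, N5, N6, N7, N8, N9, N10, N11, N12, N13, N14, N15, N17, N18}, which has 16 nodes.

16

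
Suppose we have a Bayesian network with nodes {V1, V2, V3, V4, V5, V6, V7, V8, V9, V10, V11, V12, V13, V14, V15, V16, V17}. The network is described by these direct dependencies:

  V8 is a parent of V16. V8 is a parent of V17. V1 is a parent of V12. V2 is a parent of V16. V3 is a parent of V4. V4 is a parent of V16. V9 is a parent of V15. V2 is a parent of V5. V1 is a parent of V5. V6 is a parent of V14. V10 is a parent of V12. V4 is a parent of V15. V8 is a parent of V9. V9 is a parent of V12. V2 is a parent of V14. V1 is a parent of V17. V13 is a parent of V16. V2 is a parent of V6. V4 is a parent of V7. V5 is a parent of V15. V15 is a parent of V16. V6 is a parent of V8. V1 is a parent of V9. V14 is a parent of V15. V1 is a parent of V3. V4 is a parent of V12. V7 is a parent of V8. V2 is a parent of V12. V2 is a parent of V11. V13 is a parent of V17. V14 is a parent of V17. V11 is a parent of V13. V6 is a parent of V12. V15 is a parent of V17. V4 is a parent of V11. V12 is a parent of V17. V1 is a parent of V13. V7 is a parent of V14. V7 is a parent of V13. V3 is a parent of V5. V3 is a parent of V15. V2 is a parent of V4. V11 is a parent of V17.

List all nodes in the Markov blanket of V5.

{V1, V2, V3, V4, V9, V14, V15}

Pa(V5) = {V1, V2, V3}.
Ch(V5) = {V15}.
Parents of each child, excluding V5:
  V15: V3, V4, V9, V14
So the Markov blanket of V5 is {V1, V2, V3, V4, V9, V14, V15}.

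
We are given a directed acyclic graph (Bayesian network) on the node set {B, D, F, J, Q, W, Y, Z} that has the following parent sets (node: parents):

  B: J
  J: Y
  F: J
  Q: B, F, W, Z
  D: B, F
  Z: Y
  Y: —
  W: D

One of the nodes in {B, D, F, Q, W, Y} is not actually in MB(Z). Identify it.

D

Z's children: Q.
Pa(Z) = {Y}.
For each child, the remaining parents (spouses of Z):
  parents(Q) \ {Z} = {B, F, W}.
MB(Z) = {B, F, Q, W, Y}.
D is neither a parent, child, nor co-parent of Z, so it does not belong.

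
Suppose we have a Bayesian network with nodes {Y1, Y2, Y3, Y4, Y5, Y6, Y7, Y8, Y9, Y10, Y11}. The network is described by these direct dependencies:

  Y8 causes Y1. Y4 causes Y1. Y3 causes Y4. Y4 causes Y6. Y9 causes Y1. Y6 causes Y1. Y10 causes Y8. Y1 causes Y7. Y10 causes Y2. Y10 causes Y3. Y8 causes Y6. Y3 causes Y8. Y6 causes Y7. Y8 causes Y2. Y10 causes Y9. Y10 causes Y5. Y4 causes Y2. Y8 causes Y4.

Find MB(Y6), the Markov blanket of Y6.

The Markov blanket of a node is its parents, its children, and the other parents of its children.
Pa(Y6) = {Y4, Y8}.
Y6 has children Y1, Y7.
Other parents of Y6's children:
  parents(Y1) \ {Y6} = {Y4, Y8, Y9}.
  parents(Y7) \ {Y6} = {Y1}.
Union: {Y4, Y8} ∪ {Y1, Y7} ∪ {Y1, Y4, Y8, Y9} = {Y1, Y4, Y7, Y8, Y9}.

{Y1, Y4, Y7, Y8, Y9}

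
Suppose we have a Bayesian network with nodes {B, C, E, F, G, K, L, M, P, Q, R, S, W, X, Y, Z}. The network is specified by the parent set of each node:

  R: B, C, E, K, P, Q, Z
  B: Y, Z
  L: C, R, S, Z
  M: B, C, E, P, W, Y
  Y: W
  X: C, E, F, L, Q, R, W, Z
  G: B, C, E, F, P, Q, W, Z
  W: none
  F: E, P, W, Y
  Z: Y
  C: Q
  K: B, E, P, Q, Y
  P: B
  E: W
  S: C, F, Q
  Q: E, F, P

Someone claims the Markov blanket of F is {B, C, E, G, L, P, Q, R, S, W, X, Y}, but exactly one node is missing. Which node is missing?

F's children: G, Q, S, X.
F has parents E, P, W, Y.
For each child, the remaining parents (spouses of F):
  Q: E, P
  S: C, Q
  G: B, C, E, P, Q, W, Z
  X: C, E, L, Q, R, W, Z
MB(F) = {B, C, E, G, L, P, Q, R, S, W, X, Y, Z}.
Comparing with the claimed set, Z is missing.

Z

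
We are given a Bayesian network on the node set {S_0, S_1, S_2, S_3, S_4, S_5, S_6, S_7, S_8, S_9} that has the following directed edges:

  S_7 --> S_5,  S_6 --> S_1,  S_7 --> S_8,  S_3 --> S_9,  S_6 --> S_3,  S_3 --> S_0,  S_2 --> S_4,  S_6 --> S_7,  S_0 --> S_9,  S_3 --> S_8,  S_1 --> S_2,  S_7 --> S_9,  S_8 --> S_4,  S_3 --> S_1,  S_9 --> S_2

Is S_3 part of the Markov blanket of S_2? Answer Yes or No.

No

The Markov blanket of a node is its parents, its children, and the other parents of its children.
S_2 has parents S_1, S_9.
Children of S_2: S_4.
Other parents of S_2's children:
  S_4's other parent is S_8.
MB(S_2) = {S_1, S_4, S_8, S_9}; S_3 is not in this set.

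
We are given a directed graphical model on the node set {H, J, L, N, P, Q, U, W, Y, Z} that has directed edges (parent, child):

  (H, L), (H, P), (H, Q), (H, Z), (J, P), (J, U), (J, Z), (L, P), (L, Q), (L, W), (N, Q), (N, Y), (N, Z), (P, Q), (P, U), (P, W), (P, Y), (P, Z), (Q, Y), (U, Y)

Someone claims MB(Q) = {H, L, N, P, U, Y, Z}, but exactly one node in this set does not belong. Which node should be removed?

Z

By definition, MB(Q) is built from Q's parents, Q's children, and the co-parents of Q.
Q has parents H, L, N, P.
Children of Q: Y.
For each child, the remaining parents (spouses of Q):
  Y's other parents are N, P, U.
MB(Q) = {H, L, N, P, U, Y}.
Z is neither a parent, child, nor co-parent of Q, so it does not belong.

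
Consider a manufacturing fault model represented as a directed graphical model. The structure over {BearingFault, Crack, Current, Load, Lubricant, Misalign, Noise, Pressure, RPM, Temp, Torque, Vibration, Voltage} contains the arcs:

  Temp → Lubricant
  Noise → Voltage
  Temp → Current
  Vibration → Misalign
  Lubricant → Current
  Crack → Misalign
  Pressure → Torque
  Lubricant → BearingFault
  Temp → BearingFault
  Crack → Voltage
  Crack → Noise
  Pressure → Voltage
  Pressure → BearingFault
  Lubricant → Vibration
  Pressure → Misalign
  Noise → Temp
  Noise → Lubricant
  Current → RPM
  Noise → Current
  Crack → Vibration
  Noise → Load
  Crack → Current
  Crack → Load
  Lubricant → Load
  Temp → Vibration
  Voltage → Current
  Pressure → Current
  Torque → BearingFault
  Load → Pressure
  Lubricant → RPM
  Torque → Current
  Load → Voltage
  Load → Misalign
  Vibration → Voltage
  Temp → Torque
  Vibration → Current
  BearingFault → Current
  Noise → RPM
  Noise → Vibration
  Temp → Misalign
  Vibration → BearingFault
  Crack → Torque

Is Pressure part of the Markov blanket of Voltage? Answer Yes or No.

Pressure is a parent of Voltage.
So Pressure ∈ MB(Voltage).

Yes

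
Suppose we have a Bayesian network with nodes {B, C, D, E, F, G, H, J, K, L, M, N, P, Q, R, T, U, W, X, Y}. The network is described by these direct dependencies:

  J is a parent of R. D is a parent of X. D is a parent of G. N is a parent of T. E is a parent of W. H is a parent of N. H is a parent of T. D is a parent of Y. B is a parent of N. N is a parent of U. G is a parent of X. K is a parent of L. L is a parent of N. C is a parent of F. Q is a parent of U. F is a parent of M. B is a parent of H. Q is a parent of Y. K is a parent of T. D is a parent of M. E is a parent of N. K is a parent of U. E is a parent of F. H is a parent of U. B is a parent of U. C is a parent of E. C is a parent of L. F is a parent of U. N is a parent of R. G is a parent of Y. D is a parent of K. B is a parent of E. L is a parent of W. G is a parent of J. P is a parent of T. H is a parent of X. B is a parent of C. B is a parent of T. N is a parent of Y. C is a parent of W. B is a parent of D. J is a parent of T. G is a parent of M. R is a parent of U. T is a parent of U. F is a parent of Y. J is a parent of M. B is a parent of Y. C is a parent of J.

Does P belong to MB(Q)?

No

By definition, MB(Q) is built from Q's parents, Q's children, and the co-parents of Q.
Q's children: U, Y.
Pa(Q) = {}.
For each child, the remaining parents (spouses of Q):
  U: B, F, H, K, N, R, T
  Y: B, D, F, G, N
MB(Q) = {B, D, F, G, H, K, N, R, T, U, Y}; P is not in this set.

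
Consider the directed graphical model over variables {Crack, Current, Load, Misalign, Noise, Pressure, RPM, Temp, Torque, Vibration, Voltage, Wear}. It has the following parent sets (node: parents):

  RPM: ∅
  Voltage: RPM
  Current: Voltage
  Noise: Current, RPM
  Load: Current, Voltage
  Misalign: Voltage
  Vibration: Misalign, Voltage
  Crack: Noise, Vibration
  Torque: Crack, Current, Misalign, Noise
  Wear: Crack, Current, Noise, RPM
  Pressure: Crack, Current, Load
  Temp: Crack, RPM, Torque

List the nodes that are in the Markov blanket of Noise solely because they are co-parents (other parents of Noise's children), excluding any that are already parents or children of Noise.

Children of Noise: Crack, Torque, Wear.
  Crack: Vibration
  Torque: Crack, Current, Misalign
  Wear: Crack, Current, RPM
Excluding nodes already adjacent to Noise (Crack, Current, RPM, Torque, Wear), the co-parent-only contribution is {Misalign, Vibration}.

{Misalign, Vibration}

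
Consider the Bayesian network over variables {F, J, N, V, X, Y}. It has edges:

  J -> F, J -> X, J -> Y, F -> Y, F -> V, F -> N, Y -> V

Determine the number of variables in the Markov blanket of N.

N has no children.
N has parent F.
N has no children, so there are no co-parents.
MB(N) = {F}, which has 1 node.

1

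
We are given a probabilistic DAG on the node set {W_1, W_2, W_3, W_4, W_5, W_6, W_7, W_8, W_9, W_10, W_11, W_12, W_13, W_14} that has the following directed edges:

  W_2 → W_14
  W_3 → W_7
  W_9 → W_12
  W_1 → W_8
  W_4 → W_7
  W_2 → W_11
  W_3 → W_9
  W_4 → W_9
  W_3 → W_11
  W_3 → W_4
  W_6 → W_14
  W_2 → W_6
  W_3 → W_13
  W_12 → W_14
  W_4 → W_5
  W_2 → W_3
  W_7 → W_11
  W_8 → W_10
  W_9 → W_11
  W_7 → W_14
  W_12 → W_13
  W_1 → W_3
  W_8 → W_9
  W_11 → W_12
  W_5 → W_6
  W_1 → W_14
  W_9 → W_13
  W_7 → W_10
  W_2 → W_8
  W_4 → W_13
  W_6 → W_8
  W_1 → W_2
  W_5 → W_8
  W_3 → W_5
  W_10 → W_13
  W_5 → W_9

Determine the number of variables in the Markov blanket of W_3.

11

The Markov blanket of a node is its parents, its children, and the other parents of its children.
W_3's parents: W_1, W_2.
Ch(W_3) = {W_4, W_5, W_7, W_9, W_11, W_13}.
Co-parents of W_3 (other parents of its children):
  W_4 has no other parent.
  parents(W_5) \ {W_3} = {W_4}.
  parents(W_7) \ {W_3} = {W_4}.
  W_9 also has parents W_4, W_5, W_8.
  W_11's other parents are W_2, W_7, W_9.
  W_13's other parents are W_4, W_9, W_10, W_12.
MB(W_3) = {W_1, W_2, W_4, W_5, W_7, W_8, W_9, W_10, W_11, W_12, W_13}, which has 11 nodes.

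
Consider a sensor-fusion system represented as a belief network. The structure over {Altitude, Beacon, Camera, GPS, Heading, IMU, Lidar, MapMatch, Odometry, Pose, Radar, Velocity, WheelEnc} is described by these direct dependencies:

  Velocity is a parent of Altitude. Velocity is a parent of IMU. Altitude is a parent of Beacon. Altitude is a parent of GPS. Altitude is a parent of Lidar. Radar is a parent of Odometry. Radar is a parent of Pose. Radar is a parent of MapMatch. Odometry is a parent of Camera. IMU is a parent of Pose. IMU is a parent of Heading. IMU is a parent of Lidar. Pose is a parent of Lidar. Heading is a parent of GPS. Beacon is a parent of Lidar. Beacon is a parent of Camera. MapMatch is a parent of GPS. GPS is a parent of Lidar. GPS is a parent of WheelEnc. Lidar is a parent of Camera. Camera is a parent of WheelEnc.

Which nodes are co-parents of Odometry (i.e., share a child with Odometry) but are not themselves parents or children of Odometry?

{Beacon, Lidar}

Children of Odometry: Camera.
  Camera: Beacon, Lidar
Excluding nodes already adjacent to Odometry (Camera, Radar), the co-parent-only contribution is {Beacon, Lidar}.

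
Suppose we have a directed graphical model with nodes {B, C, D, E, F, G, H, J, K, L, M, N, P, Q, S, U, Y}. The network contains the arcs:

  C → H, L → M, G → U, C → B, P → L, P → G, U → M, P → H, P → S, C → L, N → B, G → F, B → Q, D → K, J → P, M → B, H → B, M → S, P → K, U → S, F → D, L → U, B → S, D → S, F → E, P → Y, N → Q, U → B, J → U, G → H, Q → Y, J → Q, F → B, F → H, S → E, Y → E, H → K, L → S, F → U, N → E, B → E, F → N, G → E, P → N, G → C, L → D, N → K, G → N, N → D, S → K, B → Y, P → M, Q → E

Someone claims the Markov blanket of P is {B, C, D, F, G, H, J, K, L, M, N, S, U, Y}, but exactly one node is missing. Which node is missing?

The Markov blanket of a node is its parents, its children, and the other parents of its children.
P's children: G, H, K, L, M, N, S, Y.
P has parent J.
Other parents of P's children:
  G: —
  N: F, G
  L: C
  H: C, F, G
  M: L, U
  Y: B, Q
  S: B, D, L, M, U
  K: D, H, N, S
MB(P) = {B, C, D, F, G, H, J, K, L, M, N, Q, S, U, Y}.
Comparing with the claimed set, Q is missing.

Q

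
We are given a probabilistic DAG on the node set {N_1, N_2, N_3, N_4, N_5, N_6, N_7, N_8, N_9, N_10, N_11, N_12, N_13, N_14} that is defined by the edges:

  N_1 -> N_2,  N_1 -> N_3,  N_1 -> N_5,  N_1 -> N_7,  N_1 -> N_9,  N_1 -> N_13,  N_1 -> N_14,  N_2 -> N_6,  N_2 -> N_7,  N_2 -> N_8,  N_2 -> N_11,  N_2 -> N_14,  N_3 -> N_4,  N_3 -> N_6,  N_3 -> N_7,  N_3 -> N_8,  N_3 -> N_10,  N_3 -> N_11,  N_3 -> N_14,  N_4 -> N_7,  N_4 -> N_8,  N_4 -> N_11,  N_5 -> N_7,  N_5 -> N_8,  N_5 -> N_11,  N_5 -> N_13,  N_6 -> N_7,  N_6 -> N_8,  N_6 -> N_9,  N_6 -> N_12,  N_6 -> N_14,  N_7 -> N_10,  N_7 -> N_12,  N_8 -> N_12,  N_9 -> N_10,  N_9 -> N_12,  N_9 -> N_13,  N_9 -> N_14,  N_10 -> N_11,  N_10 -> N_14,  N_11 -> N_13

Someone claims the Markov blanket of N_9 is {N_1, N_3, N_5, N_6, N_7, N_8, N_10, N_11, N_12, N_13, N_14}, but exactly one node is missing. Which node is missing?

N_2

Ch(N_9) = {N_10, N_12, N_13, N_14}.
Pa(N_9) = {N_1, N_6}.
Co-parents of N_9 (other parents of its children):
  N_10: N_3, N_7
  N_12: N_6, N_7, N_8
  N_13: N_1, N_5, N_11
  N_14: N_1, N_2, N_3, N_6, N_10
MB(N_9) = {N_1, N_2, N_3, N_5, N_6, N_7, N_8, N_10, N_11, N_12, N_13, N_14}.
Comparing with the claimed set, N_2 is missing.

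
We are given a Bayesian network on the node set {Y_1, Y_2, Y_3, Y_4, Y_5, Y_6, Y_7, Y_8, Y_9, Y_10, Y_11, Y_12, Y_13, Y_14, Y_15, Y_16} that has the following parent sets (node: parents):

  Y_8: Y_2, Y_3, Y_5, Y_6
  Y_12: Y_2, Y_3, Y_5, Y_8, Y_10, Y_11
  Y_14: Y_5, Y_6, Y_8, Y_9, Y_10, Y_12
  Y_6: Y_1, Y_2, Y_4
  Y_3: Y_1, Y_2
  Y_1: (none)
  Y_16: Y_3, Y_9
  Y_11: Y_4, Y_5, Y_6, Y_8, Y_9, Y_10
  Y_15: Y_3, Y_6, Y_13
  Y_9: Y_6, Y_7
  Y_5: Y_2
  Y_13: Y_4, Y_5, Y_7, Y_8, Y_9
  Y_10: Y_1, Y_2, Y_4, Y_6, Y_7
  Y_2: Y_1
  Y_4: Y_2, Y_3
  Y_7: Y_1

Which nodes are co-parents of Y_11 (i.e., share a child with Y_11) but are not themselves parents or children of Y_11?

{Y_2, Y_3}

Children of Y_11: Y_12.
  Y_12: Y_2, Y_3, Y_5, Y_8, Y_10
Excluding nodes already adjacent to Y_11 (Y_4, Y_5, Y_6, Y_8, Y_9, Y_10, Y_12), the co-parent-only contribution is {Y_2, Y_3}.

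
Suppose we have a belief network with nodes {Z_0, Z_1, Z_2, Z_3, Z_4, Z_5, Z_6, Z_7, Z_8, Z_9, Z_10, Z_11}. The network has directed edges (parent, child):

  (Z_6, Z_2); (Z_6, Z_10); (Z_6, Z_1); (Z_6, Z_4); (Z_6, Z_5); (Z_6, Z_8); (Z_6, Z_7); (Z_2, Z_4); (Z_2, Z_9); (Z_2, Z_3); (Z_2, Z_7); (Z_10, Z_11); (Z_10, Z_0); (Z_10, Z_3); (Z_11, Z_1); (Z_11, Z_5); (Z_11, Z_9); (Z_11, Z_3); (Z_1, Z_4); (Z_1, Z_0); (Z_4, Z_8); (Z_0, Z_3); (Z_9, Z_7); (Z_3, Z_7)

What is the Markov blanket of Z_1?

{Z_0, Z_2, Z_4, Z_6, Z_10, Z_11}

By definition, MB(Z_1) is built from Z_1's parents, Z_1's children, and the co-parents of Z_1.
Ch(Z_1) = {Z_0, Z_4}.
Parents of Z_1: Z_6, Z_11.
For each child, the remaining parents (spouses of Z_1):
  Z_4: Z_2, Z_6
  Z_0: Z_10
Taking the union gives {Z_0, Z_2, Z_4, Z_6, Z_10, Z_11}.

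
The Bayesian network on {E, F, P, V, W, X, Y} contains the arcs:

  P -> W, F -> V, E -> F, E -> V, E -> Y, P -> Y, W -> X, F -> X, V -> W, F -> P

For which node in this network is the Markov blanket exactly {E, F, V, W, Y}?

The target node must have every member of {E, F, V, W, Y} as a parent, child, or co-parent, and no others.
Parents of P: F; children: W, Y; co-parents: E, V.
These exactly cover the given set, so the node is P.

P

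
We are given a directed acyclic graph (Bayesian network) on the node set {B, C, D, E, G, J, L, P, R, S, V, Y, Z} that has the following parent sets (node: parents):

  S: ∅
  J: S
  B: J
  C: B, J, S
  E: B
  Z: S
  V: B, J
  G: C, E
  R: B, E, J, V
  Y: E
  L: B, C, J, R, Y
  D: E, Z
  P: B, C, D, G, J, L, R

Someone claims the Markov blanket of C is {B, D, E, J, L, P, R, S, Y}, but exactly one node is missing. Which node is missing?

G

A node's Markov blanket = Pa ∪ Ch ∪ (parents of Ch other than the node itself).
Children of C: G, L, P.
Parents of C: B, J, S.
For each child, the remaining parents (spouses of C):
  G also has parent E.
  L also has parents B, J, R, Y.
  P also has parents B, D, G, J, L, R.
MB(C) = {B, D, E, G, J, L, P, R, S, Y}.
Comparing with the claimed set, G is missing.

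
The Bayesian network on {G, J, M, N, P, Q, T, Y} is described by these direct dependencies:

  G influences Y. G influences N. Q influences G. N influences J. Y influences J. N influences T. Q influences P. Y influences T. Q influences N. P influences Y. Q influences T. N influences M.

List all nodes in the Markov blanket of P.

{G, Q, Y}

By definition, MB(P) is built from P's parents, P's children, and the co-parents of P.
P's parents: Q.
P's children: Y.
Other parents of P's children:
  Y: G
Taking the union gives {G, Q, Y}.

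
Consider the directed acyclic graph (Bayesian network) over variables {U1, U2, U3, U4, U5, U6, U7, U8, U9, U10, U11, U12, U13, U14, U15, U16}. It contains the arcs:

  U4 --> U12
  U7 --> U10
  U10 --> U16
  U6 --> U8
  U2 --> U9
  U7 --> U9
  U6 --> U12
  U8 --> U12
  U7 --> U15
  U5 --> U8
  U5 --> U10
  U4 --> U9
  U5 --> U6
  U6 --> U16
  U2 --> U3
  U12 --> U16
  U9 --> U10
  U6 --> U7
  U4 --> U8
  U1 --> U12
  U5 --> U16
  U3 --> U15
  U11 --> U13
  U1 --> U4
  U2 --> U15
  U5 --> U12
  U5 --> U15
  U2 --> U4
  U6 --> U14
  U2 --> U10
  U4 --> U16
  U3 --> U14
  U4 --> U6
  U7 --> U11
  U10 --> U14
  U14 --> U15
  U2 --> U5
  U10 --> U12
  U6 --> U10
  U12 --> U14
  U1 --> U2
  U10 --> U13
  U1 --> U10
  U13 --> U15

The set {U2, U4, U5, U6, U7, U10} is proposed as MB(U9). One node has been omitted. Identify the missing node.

By definition, MB(U9) is built from U9's parents, U9's children, and the co-parents of U9.
U9's children: U10.
U9 has parents U2, U4, U7.
Co-parents of U9 (other parents of its children):
  U10 also has parents U1, U2, U5, U6, U7.
MB(U9) = {U1, U2, U4, U5, U6, U7, U10}.
Comparing with the claimed set, U1 is missing.

U1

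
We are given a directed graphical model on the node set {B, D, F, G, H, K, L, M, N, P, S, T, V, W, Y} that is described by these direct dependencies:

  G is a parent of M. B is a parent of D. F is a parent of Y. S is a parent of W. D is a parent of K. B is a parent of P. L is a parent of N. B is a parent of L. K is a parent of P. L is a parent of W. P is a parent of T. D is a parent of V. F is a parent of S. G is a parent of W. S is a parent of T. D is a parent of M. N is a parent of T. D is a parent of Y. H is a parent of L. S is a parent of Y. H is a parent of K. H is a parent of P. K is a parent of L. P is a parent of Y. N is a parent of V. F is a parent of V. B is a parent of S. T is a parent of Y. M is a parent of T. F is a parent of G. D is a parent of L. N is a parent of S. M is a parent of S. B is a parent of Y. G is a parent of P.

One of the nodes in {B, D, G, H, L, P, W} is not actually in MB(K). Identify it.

W

By definition, MB(K) is built from K's parents, K's children, and the co-parents of K.
Pa(K) = {D, H}.
Ch(K) = {L, P}.
Other parents of K's children:
  L also has parents B, D, H.
  P's other parents are B, G, H.
MB(K) = {B, D, G, H, L, P}.
W is neither a parent, child, nor co-parent of K, so it does not belong.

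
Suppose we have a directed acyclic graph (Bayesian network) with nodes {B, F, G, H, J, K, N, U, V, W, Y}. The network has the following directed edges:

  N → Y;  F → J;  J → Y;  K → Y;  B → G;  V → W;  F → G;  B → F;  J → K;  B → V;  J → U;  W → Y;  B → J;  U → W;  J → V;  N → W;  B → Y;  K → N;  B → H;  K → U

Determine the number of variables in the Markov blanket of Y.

5

Ch(Y) = {}.
Y has parents B, J, K, N, W.
Y has no children, so there are no co-parents.
MB(Y) = {B, J, K, N, W}, which has 5 nodes.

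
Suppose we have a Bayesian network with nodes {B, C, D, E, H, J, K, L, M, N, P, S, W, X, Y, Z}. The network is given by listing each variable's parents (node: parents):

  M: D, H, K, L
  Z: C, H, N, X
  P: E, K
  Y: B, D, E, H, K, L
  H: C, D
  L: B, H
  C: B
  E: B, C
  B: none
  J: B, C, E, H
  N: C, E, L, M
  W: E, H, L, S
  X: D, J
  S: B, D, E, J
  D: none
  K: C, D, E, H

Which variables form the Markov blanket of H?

{B, C, D, E, J, K, L, M, N, S, W, X, Y, Z}

A node's Markov blanket = Pa ∪ Ch ∪ (parents of Ch other than the node itself).
Children of H: J, K, L, M, W, Y, Z.
H's parents: C, D.
Other parents of H's children:
  J: B, C, E
  K: C, D, E
  L: B
  M: D, K, L
  W: E, L, S
  Y: B, D, E, K, L
  Z: C, N, X
So the Markov blanket of H is {B, C, D, E, J, K, L, M, N, S, W, X, Y, Z}.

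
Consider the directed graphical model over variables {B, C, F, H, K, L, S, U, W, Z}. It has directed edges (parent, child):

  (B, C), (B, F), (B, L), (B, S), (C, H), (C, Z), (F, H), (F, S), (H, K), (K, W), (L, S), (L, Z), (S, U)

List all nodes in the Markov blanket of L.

The Markov blanket of a node is its parents, its children, and the other parents of its children.
L has children S, Z.
Pa(L) = {B}.
Parents of each child, excluding L:
  S: B, F
  Z: C
So the Markov blanket of L is {B, C, F, S, Z}.

{B, C, F, S, Z}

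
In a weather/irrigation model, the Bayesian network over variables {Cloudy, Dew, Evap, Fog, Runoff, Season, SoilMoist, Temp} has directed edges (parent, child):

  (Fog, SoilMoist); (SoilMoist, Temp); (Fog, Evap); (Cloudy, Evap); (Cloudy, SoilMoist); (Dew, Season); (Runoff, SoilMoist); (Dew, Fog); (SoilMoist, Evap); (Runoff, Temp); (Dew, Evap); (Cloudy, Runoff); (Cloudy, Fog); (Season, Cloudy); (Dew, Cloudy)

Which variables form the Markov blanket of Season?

{Cloudy, Dew}

Pa(Season) = {Dew}.
Season's children: Cloudy.
Other parents of Season's children:
  Cloudy: Dew
MB(Season) = {Cloudy, Dew}.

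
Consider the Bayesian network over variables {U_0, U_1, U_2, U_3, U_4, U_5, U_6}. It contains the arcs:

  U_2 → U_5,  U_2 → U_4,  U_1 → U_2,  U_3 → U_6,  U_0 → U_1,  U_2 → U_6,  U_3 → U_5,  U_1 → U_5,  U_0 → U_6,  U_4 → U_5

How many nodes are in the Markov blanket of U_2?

The Markov blanket of a node is its parents, its children, and the other parents of its children.
U_2's parents: U_1.
Ch(U_2) = {U_4, U_5, U_6}.
For each child, the remaining parents (spouses of U_2):
  U_4 has no other parent.
  U_5's other parents are U_1, U_3, U_4.
  U_6 also has parents U_0, U_3.
MB(U_2) = {U_0, U_1, U_3, U_4, U_5, U_6}, which has 6 nodes.

6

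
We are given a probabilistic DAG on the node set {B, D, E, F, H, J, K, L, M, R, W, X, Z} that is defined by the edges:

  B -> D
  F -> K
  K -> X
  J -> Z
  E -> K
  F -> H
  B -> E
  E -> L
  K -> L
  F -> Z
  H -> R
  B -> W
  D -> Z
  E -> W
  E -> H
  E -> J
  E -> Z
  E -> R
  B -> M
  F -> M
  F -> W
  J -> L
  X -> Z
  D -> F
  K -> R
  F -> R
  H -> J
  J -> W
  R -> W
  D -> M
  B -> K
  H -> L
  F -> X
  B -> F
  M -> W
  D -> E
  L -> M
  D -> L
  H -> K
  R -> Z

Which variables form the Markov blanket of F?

{B, D, E, H, J, K, L, M, R, W, X, Z}

The Markov blanket of a node is its parents, its children, and the other parents of its children.
Parents of F: B, D.
Ch(F) = {H, K, M, R, W, X, Z}.
Parents of each child, excluding F:
  H: E
  K: B, E, H
  M: B, D, L
  R: E, H, K
  W: B, E, J, M, R
  X: K
  Z: D, E, J, R, X
Taking the union gives {B, D, E, H, J, K, L, M, R, W, X, Z}.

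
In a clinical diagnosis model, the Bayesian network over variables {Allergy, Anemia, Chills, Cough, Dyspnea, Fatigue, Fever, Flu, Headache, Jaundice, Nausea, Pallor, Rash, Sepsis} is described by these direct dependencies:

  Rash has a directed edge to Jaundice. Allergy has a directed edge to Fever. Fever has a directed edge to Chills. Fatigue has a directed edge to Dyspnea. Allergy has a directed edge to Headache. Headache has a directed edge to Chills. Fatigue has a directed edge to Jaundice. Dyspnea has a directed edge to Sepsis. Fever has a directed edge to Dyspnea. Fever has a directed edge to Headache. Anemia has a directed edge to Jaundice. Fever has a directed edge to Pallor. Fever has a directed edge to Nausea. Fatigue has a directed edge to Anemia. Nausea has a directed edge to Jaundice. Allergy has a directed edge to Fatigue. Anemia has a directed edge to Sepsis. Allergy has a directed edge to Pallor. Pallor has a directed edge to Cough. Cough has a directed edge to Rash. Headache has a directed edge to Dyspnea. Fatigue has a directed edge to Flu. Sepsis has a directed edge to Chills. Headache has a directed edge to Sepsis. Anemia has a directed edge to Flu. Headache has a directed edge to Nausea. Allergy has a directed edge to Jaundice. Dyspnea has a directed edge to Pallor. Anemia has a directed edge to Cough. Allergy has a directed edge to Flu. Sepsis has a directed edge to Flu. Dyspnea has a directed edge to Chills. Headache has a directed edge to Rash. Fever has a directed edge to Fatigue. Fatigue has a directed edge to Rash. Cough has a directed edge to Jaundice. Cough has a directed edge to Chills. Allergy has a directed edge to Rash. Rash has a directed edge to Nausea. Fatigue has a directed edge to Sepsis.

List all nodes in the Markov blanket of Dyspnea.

The Markov blanket of a node is its parents, its children, and the other parents of its children.
Parents of Dyspnea: Fatigue, Fever, Headache.
Dyspnea's children: Chills, Pallor, Sepsis.
For each child, the remaining parents (spouses of Dyspnea):
  Pallor's other parents are Allergy, Fever.
  Sepsis's other parents are Anemia, Fatigue, Headache.
  Chills's other parents are Cough, Fever, Headache, Sepsis.
Taking the union gives {Allergy, Anemia, Chills, Cough, Fatigue, Fever, Headache, Pallor, Sepsis}.

{Allergy, Anemia, Chills, Cough, Fatigue, Fever, Headache, Pallor, Sepsis}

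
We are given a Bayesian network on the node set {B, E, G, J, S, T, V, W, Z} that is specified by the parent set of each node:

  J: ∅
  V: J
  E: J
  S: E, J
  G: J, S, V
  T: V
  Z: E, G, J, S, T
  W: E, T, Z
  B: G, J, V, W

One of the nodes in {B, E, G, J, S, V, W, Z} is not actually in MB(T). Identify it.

Ch(T) = {W, Z}.
T's parents: V.
For each child, the remaining parents (spouses of T):
  parents(Z) \ {T} = {E, G, J, S}.
  parents(W) \ {T} = {E, Z}.
MB(T) = {E, G, J, S, V, W, Z}.
B is neither a parent, child, nor co-parent of T, so it does not belong.

B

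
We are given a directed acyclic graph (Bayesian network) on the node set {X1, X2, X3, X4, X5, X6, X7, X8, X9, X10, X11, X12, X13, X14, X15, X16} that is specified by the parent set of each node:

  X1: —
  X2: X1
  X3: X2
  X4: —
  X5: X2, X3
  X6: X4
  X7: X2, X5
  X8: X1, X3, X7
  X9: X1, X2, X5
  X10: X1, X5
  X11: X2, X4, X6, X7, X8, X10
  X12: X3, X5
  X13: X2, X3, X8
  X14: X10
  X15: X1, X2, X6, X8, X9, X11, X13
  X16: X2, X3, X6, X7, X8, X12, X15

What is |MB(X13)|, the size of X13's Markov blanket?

Recall MB(v) = parents ∪ children ∪ spouses, where spouses are the other parents of v's children.
X13 has child X15.
Pa(X13) = {X2, X3, X8}.
For each child, the remaining parents (spouses of X13):
  X15's other parents are X1, X2, X6, X8, X9, X11.
MB(X13) = {X1, X2, X3, X6, X8, X9, X11, X15}, which has 8 nodes.

8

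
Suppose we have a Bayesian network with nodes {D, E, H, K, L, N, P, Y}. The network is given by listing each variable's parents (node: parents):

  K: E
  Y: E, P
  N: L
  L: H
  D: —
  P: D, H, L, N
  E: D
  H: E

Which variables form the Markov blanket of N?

{D, H, L, P}

A node's Markov blanket = Pa ∪ Ch ∪ (parents of Ch other than the node itself).
Ch(N) = {P}.
N has parent L.
Parents of each child, excluding N:
  P also has parents D, H, L.
MB(N) = {D, H, L, P}.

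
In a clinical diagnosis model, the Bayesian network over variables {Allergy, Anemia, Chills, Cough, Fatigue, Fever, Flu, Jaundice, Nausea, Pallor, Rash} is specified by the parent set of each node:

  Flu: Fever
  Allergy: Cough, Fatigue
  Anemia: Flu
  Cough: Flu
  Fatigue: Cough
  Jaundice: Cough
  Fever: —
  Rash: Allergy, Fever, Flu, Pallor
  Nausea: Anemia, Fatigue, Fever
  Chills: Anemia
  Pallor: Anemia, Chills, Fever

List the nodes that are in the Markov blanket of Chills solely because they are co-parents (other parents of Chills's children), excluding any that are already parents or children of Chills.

{Fever}

Children of Chills: Pallor.
  parents(Pallor) \ {Chills} = {Anemia, Fever}.
Excluding nodes already adjacent to Chills (Anemia, Pallor), the co-parent-only contribution is {Fever}.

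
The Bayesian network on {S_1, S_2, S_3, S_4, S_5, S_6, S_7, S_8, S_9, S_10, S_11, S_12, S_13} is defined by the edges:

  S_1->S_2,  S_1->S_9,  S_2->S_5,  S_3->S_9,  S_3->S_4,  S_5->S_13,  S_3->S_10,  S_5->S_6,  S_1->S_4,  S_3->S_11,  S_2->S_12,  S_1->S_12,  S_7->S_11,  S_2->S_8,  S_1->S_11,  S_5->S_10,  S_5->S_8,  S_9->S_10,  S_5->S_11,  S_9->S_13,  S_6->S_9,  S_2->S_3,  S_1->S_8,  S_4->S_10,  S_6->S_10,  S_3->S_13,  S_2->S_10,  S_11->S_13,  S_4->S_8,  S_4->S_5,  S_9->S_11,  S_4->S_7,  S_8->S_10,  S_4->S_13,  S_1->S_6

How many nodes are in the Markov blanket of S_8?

Recall MB(v) = parents ∪ children ∪ spouses, where spouses are the other parents of v's children.
S_8's children: S_10.
S_8 has parents S_1, S_2, S_4, S_5.
Parents of each child, excluding S_8:
  S_10: S_2, S_3, S_4, S_5, S_6, S_9
MB(S_8) = {S_1, S_2, S_3, S_4, S_5, S_6, S_9, S_10}, which has 8 nodes.

8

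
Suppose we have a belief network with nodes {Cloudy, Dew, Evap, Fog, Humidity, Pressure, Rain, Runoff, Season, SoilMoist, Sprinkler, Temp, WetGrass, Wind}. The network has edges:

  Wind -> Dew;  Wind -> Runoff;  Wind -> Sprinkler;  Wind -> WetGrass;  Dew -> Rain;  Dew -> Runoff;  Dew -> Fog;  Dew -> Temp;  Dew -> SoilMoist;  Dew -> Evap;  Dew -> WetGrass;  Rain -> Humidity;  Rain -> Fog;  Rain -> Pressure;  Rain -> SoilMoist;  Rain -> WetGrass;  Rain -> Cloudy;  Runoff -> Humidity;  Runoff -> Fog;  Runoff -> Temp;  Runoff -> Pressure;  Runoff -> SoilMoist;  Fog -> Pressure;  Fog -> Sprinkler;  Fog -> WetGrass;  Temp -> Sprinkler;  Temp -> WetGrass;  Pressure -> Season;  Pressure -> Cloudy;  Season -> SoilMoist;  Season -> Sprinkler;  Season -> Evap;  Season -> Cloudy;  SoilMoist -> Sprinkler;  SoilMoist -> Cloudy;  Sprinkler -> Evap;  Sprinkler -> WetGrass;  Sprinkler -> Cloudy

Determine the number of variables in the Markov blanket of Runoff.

The Markov blanket of a node is its parents, its children, and the other parents of its children.
Ch(Runoff) = {Fog, Humidity, Pressure, SoilMoist, Temp}.
Pa(Runoff) = {Dew, Wind}.
Other parents of Runoff's children:
  Humidity: Rain
  Fog: Dew, Rain
  Temp: Dew
  Pressure: Fog, Rain
  SoilMoist: Dew, Rain, Season
MB(Runoff) = {Dew, Fog, Humidity, Pressure, Rain, Season, SoilMoist, Temp, Wind}, which has 9 nodes.

9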